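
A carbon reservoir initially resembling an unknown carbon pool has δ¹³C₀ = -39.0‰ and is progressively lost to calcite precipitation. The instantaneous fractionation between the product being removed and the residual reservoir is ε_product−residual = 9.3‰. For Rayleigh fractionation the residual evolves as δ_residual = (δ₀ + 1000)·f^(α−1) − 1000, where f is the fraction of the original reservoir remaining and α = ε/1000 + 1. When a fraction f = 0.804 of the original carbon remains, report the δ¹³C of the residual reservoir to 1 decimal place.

-40.9‰

Rayleigh residual: δ_res = (δ₀ + 1000)·f^(α−1) − 1000
α = ε/1000 + 1 = 1.00930, so α − 1 = 0.00930
f^(α−1) = 0.804^(0.00930) = 0.997973
δ_res = (-39.0 + 1000) × 0.997973 − 1000 = 959.052 − 1000 = -40.95‰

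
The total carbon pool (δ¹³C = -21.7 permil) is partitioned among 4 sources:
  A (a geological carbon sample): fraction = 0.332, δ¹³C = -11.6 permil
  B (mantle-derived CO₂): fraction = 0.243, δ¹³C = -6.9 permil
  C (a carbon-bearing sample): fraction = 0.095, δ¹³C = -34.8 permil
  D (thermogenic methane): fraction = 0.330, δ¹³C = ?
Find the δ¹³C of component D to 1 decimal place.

-39.0 permil

Isotope mass balance: δ_bulk = Σ fᵢ·δᵢ.
-21.7 = 0.332×(-11.6) + 0.243×(-6.9) + 0.095×(-34.8) + 0.330×δ_D
0.330·δ_D = -21.7 − (-8.834) = -12.866
δ_D = -12.866 / 0.330 = -38.99 permil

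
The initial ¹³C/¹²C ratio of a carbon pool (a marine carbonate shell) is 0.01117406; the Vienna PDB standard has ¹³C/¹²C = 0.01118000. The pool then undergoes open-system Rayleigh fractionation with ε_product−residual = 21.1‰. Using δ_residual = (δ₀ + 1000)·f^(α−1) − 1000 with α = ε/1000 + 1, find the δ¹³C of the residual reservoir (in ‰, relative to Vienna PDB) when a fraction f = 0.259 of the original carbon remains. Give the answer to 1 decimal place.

δ₀ = (0.01117406/0.01118000 − 1)×1000 = (0.999469 − 1)×1000 = -0.531‰
α − 1 = ε/1000 = 0.0211
f^(α−1) = 0.259^(0.0211) = 0.971898
δ_res = (-0.531 + 1000) × 0.971898 − 1000 = 971.381 − 1000 = -28.62‰

-28.6‰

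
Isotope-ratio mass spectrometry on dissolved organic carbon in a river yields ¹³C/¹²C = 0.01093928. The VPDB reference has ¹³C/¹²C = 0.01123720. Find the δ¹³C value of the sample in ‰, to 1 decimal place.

-26.5‰

δ¹³C = (R_sample / R_standard − 1) × 1000
R_sample / R_standard = 0.01093928 / 0.01123720 = 0.973488
δ¹³C = (0.973488 − 1) × 1000 = -26.51‰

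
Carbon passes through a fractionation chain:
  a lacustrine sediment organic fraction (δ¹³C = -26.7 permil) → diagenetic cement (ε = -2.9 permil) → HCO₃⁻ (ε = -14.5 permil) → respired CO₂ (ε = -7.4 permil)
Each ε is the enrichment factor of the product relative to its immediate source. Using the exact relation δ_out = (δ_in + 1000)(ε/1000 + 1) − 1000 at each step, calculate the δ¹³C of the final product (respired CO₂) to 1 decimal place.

-50.7 permil

step 1: δ = (-26.70 + 1000)·(-2.9/1000 + 1) − 1000 = -29.52 permil
step 2: δ = (-29.52 + 1000)·(-14.5/1000 + 1) − 1000 = -43.59 permil
step 3: δ = (-43.59 + 1000)·(-7.4/1000 + 1) − 1000 = -50.67 permil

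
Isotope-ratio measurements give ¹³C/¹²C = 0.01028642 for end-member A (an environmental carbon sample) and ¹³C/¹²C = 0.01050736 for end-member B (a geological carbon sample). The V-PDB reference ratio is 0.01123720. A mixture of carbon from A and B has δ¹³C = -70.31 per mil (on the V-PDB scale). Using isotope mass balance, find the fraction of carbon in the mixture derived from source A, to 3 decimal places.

0.273

δ_A = (0.01028642/0.01123720 − 1)×1000 = (0.915390 − 1)×1000 = -84.610 per mil
δ_B = (0.01050736/0.01123720 − 1)×1000 = (0.935051 − 1)×1000 = -64.949 per mil
f_A = (δ_mix − δ_B)/(δ_A − δ_B) = (-70.31 − (-64.949))/(-84.610 − (-64.949))
f_A = -5.361 / -19.661 = 0.2727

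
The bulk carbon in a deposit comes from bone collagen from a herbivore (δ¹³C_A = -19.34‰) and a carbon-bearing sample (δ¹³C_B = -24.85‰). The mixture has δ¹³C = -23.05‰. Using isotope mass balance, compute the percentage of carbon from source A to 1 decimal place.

δ_mix = f_A·δ_A + (1 − f_A)·δ_B  ⇒  f_A = (δ_mix − δ_B)/(δ_A − δ_B)
f_A = (-23.05 − (-24.85)) / (-19.34 − (-24.85))
f_A = 1.80 / 5.51 = 0.3267

32.7%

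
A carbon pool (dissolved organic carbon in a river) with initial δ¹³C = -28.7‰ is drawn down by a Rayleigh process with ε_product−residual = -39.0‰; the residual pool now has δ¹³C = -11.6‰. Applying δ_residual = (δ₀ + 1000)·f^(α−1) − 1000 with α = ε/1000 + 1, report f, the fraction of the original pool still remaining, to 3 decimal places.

0.639

α − 1 = ε/1000 = -0.0390
(δ_res + 1000)/(δ₀ + 1000) = (-11.6 + 1000)/(-28.7 + 1000) = 988.4/971.3 = 1.017605
f = 1.017605^(1/-0.0390) = exp(ln(1.017605)/-0.0390) = exp(0.01745/-0.0390)
f = exp(-0.4475) = 0.6392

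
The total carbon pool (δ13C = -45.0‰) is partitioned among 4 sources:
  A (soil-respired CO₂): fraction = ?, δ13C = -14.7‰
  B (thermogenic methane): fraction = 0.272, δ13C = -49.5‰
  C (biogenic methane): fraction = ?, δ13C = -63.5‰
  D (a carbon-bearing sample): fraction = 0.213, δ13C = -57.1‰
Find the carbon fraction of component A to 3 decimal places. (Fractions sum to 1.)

0.273

Let f_A and f_C be the unknown fractions; fractions sum to 1 so f_A + f_C = 0.515.
Mass balance: Σ fᵢ·δᵢ = δ_bulk ⇒ f_A·(-14.7) + f_C·(-63.5) = -45.0 − (-25.626) = -19.374
Substitute f_C = 0.515 − f_A:
f_A·(-14.7 − -63.5) = -19.374 − 0.515×(-63.5) = 13.329
f_A = 13.329 / 48.8 = 0.2731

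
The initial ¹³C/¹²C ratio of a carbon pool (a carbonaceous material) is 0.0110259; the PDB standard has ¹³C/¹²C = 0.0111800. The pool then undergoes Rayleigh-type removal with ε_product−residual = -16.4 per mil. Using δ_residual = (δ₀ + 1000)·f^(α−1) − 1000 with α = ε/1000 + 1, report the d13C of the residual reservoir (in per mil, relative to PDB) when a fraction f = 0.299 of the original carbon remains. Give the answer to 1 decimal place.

5.9 per mil

δ₀ = (0.0110259/0.0111800 − 1)×1000 = (0.986216 − 1)×1000 = -13.784 per mil
α − 1 = ε/1000 = -0.0164
f^(α−1) = 0.299^(-0.0164) = 1.019997
δ_res = (-13.784 + 1000) × 1.019997 − 1000 = 1005.938 − 1000 = 5.94 per mil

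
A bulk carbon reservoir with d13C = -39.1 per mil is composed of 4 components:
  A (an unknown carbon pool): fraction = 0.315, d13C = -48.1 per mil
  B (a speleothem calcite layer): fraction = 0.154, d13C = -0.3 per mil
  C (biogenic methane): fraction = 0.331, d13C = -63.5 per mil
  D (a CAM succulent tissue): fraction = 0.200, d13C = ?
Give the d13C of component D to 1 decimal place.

-14.4 per mil

Isotope mass balance: δ_bulk = Σ fᵢ·δᵢ.
-39.1 = 0.315×(-48.1) + 0.154×(-0.3) + 0.331×(-63.5) + 0.200×δ_D
0.200·δ_D = -39.1 − (-36.216) = -2.884
δ_D = -2.884 / 0.200 = -14.42 per mil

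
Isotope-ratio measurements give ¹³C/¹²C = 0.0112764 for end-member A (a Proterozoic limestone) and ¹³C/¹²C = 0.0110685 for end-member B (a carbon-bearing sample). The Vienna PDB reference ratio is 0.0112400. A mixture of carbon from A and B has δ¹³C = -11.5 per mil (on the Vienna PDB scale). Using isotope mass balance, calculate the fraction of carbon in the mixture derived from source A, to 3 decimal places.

δ_A = (0.0112764/0.0112400 − 1)×1000 = (1.003238 − 1)×1000 = 3.238 per mil
δ_B = (0.0110685/0.0112400 − 1)×1000 = (0.984742 − 1)×1000 = -15.258 per mil
f_A = (δ_mix − δ_B)/(δ_A − δ_B) = (-11.5 − (-15.258))/(3.238 − (-15.258))
f_A = 3.758 / 18.496 = 0.2032

0.203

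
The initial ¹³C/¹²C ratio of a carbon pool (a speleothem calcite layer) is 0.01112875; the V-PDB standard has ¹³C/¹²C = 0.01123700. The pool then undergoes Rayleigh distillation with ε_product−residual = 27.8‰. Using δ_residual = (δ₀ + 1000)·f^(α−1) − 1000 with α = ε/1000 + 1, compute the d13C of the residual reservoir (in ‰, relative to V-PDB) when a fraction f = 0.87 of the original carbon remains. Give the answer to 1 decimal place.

-13.5‰

δ₀ = (0.01112875/0.01123700 − 1)×1000 = (0.990367 − 1)×1000 = -9.633‰
α − 1 = ε/1000 = 0.0278
f^(α−1) = 0.87^(0.0278) = 0.996136
δ_res = (-9.633 + 1000) × 0.996136 − 1000 = 986.540 − 1000 = -13.46‰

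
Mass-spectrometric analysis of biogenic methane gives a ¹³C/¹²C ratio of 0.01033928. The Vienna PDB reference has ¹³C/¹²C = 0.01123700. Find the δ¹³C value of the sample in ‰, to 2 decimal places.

-79.89‰

δ¹³C = (R_sample / R_standard − 1) × 1000
R_sample / R_standard = 0.01033928 / 0.01123700 = 0.920110
δ¹³C = (0.920110 − 1) × 1000 = -79.890‰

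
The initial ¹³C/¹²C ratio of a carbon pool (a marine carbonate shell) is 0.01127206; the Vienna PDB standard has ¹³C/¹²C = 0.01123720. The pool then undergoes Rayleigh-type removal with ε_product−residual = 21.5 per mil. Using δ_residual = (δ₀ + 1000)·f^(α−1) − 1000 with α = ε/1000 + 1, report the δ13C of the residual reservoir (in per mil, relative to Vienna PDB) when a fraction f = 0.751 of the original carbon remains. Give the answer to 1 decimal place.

-3.1 per mil

δ₀ = (0.01127206/0.01123720 − 1)×1000 = (1.003102 − 1)×1000 = 3.102 per mil
α − 1 = ε/1000 = 0.0215
f^(α−1) = 0.751^(0.0215) = 0.993862
δ_res = (3.102 + 1000) × 0.993862 − 1000 = 996.946 − 1000 = -3.05 per mil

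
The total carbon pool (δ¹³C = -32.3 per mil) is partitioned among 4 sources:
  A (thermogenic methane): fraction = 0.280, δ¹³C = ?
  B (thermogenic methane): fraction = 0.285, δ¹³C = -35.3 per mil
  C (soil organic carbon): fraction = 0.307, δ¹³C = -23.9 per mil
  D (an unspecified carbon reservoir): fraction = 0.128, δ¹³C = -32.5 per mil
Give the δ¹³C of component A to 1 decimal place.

Isotope mass balance: δ_bulk = Σ fᵢ·δᵢ.
-32.3 = 0.280×δ_A + 0.285×(-35.3) + 0.307×(-23.9) + 0.128×(-32.5)
0.280·δ_A = -32.3 − (-21.558) = -10.742
δ_A = -10.742 / 0.280 = -38.36 per mil

-38.4 per mil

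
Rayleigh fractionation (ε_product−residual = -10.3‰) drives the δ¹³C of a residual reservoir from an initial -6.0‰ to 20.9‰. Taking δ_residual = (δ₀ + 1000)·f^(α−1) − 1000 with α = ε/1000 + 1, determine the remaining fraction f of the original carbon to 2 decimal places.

α − 1 = ε/1000 = -0.0103
(δ_res + 1000)/(δ₀ + 1000) = (20.9 + 1000)/(-6.0 + 1000) = 1020.9/994.0 = 1.027062
f = 1.027062^(1/-0.0103) = exp(ln(1.027062)/-0.0103) = exp(0.02670/-0.0103)
f = exp(-2.5925) = 0.0748

0.07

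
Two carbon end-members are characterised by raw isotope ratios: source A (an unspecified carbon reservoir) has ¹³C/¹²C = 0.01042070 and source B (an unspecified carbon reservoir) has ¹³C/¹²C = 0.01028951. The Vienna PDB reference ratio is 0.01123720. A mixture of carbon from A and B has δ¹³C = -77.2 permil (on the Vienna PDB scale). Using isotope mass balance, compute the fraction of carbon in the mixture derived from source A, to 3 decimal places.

δ_A = (0.01042070/0.01123720 − 1)×1000 = (0.927340 − 1)×1000 = -72.660 permil
δ_B = (0.01028951/0.01123720 − 1)×1000 = (0.915665 − 1)×1000 = -84.335 permil
f_A = (δ_mix − δ_B)/(δ_A − δ_B) = (-77.2 − (-84.335))/(-72.660 − (-84.335))
f_A = 7.135 / 11.675 = 0.6112

0.611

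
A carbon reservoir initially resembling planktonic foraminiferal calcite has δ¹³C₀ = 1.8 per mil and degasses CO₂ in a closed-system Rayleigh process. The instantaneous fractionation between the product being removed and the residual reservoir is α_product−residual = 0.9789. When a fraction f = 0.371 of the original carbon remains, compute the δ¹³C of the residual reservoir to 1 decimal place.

Rayleigh residual: δ_res = (δ₀ + 1000)·f^(α−1) − 1000
α − 1 = -0.02110
f^(α−1) = 0.371^(-0.02110) = 1.021142
δ_res = (1.8 + 1000) × 1.021142 − 1000 = 1022.980 − 1000 = 22.98 per mil

23.0 per mil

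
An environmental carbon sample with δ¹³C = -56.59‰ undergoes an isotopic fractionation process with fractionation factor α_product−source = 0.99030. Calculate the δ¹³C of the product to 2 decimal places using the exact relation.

-65.74‰

δ_product = (δ_source + 1000)·α − 1000
δ_product = (-56.59 + 1000) × 0.99030 − 1000
δ_product = 934.259 − 1000 = -65.741‰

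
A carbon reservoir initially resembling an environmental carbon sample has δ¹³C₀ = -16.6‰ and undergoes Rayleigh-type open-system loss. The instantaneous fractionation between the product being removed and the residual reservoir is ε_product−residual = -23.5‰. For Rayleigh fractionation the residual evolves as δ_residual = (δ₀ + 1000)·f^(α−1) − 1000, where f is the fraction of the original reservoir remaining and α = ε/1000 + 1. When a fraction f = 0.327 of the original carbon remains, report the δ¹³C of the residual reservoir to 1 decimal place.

9.6‰

Rayleigh residual: δ_res = (δ₀ + 1000)·f^(α−1) − 1000
α = ε/1000 + 1 = 0.97650, so α − 1 = -0.02350
f^(α−1) = 0.327^(-0.02350) = 1.026616
δ_res = (-16.6 + 1000) × 1.026616 − 1000 = 1009.574 − 1000 = 9.57‰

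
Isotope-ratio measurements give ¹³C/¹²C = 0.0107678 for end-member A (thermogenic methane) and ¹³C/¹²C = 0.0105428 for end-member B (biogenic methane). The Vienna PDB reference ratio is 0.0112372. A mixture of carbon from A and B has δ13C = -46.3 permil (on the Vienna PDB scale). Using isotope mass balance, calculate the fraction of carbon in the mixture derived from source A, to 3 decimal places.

δ_A = (0.0107678/0.0112372 − 1)×1000 = (0.958228 − 1)×1000 = -41.772 permil
δ_B = (0.0105428/0.0112372 − 1)×1000 = (0.938205 − 1)×1000 = -61.795 permil
f_A = (δ_mix − δ_B)/(δ_A − δ_B) = (-46.3 − (-61.795))/(-41.772 − (-61.795))
f_A = 15.495 / 20.023 = 0.7739

0.774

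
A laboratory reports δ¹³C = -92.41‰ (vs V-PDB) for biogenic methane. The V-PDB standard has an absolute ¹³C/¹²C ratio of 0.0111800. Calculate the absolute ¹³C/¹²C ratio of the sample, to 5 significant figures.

0.010147

R_sample = R_standard × (δ¹³C/1000 + 1)
R_sample = 0.0111800 × (-92.41/1000 + 1) = 0.0111800 × 0.907590
R_sample = 0.0101469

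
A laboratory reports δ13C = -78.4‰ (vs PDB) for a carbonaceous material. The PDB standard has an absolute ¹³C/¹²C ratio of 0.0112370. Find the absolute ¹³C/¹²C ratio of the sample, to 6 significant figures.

0.0103560

R_sample = R_standard × (δ13C/1000 + 1)
R_sample = 0.0112370 × (-78.4/1000 + 1) = 0.0112370 × 0.921600
R_sample = 0.0103560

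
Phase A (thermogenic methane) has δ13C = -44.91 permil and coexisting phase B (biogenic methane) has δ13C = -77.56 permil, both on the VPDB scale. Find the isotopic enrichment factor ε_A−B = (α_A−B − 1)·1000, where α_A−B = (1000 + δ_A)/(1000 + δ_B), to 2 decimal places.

35.40 permil

α_A−B = (1000 + -44.91) / (1000 + -77.56) = 955.09 / 922.44 = 1.035395
ε_A−B = (1.035395 − 1) × 1000 = 35.395 permil
(The approximation ε ≈ δ_A − δ_B would give 32.65 permil.)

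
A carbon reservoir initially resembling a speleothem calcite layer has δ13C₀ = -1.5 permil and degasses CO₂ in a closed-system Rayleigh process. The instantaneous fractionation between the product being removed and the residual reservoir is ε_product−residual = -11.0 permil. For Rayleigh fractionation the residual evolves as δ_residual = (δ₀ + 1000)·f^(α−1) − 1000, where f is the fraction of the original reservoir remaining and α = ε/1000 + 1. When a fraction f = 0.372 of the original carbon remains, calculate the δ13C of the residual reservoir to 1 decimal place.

9.4 permil

Rayleigh residual: δ_res = (δ₀ + 1000)·f^(α−1) − 1000
α = ε/1000 + 1 = 0.98900, so α − 1 = -0.01100
f^(α−1) = 0.372^(-0.01100) = 1.010937
δ_res = (-1.5 + 1000) × 1.010937 − 1000 = 1009.420 − 1000 = 9.42 permil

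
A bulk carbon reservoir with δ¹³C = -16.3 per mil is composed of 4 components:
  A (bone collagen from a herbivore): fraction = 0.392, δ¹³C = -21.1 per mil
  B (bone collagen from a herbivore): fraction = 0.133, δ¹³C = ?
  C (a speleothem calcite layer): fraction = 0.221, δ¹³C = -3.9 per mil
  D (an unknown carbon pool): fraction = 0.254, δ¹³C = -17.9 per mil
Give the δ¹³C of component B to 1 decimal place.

Isotope mass balance: δ_bulk = Σ fᵢ·δᵢ.
-16.3 = 0.392×(-21.1) + 0.133×δ_B + 0.221×(-3.9) + 0.254×(-17.9)
0.133·δ_B = -16.3 − (-13.680) = -2.620
δ_B = -2.620 / 0.133 = -19.70 per mil

-19.7 per mil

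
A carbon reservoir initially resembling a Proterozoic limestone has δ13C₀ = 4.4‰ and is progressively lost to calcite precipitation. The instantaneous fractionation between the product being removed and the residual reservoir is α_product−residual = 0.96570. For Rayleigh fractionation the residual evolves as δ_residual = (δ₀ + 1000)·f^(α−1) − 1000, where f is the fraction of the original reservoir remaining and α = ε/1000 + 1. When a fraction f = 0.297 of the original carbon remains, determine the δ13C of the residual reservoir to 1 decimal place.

Rayleigh residual: δ_res = (δ₀ + 1000)·f^(α−1) − 1000
α − 1 = -0.03430
f^(α−1) = 0.297^(-0.03430) = 1.042520
δ_res = (4.4 + 1000) × 1.042520 − 1000 = 1047.107 − 1000 = 47.11‰

47.1‰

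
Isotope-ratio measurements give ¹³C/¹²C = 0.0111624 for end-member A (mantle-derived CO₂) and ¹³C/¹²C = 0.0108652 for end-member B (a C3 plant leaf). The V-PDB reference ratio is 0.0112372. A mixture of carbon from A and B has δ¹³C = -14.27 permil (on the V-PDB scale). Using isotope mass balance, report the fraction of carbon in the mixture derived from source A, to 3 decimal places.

0.712

δ_A = (0.0111624/0.0112372 − 1)×1000 = (0.993344 − 1)×1000 = -6.656 permil
δ_B = (0.0108652/0.0112372 − 1)×1000 = (0.966896 − 1)×1000 = -33.104 permil
f_A = (δ_mix − δ_B)/(δ_A − δ_B) = (-14.27 − (-33.104))/(-6.656 − (-33.104))
f_A = 18.834 / 26.448 = 0.7121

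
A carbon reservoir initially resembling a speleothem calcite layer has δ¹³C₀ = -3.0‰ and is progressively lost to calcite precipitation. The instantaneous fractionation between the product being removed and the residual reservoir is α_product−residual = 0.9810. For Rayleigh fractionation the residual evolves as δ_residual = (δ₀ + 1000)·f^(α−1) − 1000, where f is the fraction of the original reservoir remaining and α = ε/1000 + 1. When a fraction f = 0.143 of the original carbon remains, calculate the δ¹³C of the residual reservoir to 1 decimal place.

34.5‰

Rayleigh residual: δ_res = (δ₀ + 1000)·f^(α−1) − 1000
α − 1 = -0.01900
f^(α−1) = 0.143^(-0.01900) = 1.037645
δ_res = (-3.0 + 1000) × 1.037645 − 1000 = 1034.532 − 1000 = 34.53‰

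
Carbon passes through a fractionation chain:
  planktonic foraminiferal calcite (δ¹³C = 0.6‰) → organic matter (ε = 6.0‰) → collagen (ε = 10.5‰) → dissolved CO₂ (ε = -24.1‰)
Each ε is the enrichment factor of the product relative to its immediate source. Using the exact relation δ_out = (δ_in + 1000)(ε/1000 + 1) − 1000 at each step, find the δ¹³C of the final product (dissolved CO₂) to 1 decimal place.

-7.3‰

step 1: δ = (0.60 + 1000)·(6.0/1000 + 1) − 1000 = 6.60‰
step 2: δ = (6.60 + 1000)·(10.5/1000 + 1) − 1000 = 17.17‰
step 3: δ = (17.17 + 1000)·(-24.1/1000 + 1) − 1000 = -7.34‰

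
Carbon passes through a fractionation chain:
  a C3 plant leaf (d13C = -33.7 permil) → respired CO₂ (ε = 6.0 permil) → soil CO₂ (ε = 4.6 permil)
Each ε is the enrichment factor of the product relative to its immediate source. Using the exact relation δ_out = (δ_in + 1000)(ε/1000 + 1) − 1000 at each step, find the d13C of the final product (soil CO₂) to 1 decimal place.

-23.4 permil

step 1: δ = (-33.70 + 1000)·(6.0/1000 + 1) − 1000 = -27.90 permil
step 2: δ = (-27.90 + 1000)·(4.6/1000 + 1) − 1000 = -23.43 permil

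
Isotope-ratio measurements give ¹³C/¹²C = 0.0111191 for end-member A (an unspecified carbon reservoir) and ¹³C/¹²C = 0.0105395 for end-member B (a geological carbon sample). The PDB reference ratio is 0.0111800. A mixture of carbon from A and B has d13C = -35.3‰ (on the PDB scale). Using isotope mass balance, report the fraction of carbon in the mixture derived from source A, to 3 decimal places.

δ_A = (0.0111191/0.0111800 − 1)×1000 = (0.994553 − 1)×1000 = -5.447‰
δ_B = (0.0105395/0.0111800 − 1)×1000 = (0.942710 − 1)×1000 = -57.290‰
f_A = (δ_mix − δ_B)/(δ_A − δ_B) = (-35.3 − (-57.290))/(-5.447 − (-57.290))
f_A = 21.990 / 51.843 = 0.4242

0.424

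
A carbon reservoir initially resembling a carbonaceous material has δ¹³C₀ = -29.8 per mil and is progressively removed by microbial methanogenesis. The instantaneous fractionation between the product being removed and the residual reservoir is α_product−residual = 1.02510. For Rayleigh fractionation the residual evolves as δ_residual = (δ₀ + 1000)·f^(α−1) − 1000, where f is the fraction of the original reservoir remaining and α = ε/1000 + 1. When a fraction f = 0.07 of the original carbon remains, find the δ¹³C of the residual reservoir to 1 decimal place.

-92.4 per mil

Rayleigh residual: δ_res = (δ₀ + 1000)·f^(α−1) − 1000
α − 1 = 0.02510
f^(α−1) = 0.07^(0.02510) = 0.935431
δ_res = (-29.8 + 1000) × 0.935431 − 1000 = 907.556 − 1000 = -92.44 per mil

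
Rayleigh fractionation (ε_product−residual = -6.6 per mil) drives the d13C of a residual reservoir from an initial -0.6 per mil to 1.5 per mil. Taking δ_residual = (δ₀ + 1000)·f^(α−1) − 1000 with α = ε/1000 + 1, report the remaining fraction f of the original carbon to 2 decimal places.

0.73

α − 1 = ε/1000 = -0.0066
(δ_res + 1000)/(δ₀ + 1000) = (1.5 + 1000)/(-0.6 + 1000) = 1001.5/999.4 = 1.002101
f = 1.002101^(1/-0.0066) = exp(ln(1.002101)/-0.0066) = exp(0.00210/-0.0066)
f = exp(-0.3180) = 0.7276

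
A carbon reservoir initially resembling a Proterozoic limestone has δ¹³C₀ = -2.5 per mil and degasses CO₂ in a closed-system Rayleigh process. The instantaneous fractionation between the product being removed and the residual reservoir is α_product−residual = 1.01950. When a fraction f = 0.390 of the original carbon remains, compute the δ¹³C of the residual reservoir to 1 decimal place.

Rayleigh residual: δ_res = (δ₀ + 1000)·f^(α−1) − 1000
α − 1 = 0.01950
f^(α−1) = 0.390^(0.01950) = 0.981806
δ_res = (-2.5 + 1000) × 0.981806 − 1000 = 979.352 − 1000 = -20.65 per mil

-20.6 per mil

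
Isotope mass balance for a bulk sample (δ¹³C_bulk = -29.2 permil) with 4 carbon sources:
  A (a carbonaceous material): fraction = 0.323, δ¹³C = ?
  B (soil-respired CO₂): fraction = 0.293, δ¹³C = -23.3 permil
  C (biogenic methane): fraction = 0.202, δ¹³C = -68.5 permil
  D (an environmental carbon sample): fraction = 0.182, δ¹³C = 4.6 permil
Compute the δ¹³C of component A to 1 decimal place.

-29.0 permil

Isotope mass balance: δ_bulk = Σ fᵢ·δᵢ.
-29.2 = 0.323×δ_A + 0.293×(-23.3) + 0.202×(-68.5) + 0.182×(4.6)
0.323·δ_A = -29.2 − (-19.827) = -9.373
δ_A = -9.373 / 0.323 = -29.02 permil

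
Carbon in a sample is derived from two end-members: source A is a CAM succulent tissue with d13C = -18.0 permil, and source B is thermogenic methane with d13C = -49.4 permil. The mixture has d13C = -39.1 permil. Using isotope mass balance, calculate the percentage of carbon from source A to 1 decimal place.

32.8%

δ_mix = f_A·δ_A + (1 − f_A)·δ_B  ⇒  f_A = (δ_mix − δ_B)/(δ_A − δ_B)
f_A = (-39.1 − (-49.4)) / (-18.0 − (-49.4))
f_A = 10.3 / 31.4 = 0.3280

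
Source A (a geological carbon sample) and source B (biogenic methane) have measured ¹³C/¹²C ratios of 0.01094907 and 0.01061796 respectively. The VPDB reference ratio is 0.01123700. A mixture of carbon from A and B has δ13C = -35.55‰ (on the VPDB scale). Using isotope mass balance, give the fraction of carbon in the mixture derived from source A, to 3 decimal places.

δ_A = (0.01094907/0.01123700 − 1)×1000 = (0.974377 − 1)×1000 = -25.623‰
δ_B = (0.01061796/0.01123700 − 1)×1000 = (0.944911 − 1)×1000 = -55.089‰
f_A = (δ_mix − δ_B)/(δ_A − δ_B) = (-35.55 − (-55.089))/(-25.623 − (-55.089))
f_A = 19.539 / 29.466 = 0.6631

0.663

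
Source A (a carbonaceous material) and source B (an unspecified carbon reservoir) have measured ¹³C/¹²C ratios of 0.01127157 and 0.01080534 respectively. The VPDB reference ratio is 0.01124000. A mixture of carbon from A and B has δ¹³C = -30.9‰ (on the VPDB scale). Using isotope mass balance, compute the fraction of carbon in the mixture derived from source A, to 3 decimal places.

0.187

δ_A = (0.01127157/0.01124000 − 1)×1000 = (1.002809 − 1)×1000 = 2.809‰
δ_B = (0.01080534/0.01124000 − 1)×1000 = (0.961329 − 1)×1000 = -38.671‰
f_A = (δ_mix − δ_B)/(δ_A − δ_B) = (-30.9 − (-38.671))/(2.809 − (-38.671))
f_A = 7.771 / 41.480 = 0.1873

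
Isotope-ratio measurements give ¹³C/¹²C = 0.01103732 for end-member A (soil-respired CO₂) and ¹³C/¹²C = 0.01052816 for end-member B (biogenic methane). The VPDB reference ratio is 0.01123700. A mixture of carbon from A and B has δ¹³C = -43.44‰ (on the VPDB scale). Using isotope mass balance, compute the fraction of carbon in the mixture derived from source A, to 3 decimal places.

δ_A = (0.01103732/0.01123700 − 1)×1000 = (0.982230 − 1)×1000 = -17.770‰
δ_B = (0.01052816/0.01123700 − 1)×1000 = (0.936919 − 1)×1000 = -63.081‰
f_A = (δ_mix − δ_B)/(δ_A − δ_B) = (-43.44 − (-63.081))/(-17.770 − (-63.081))
f_A = 19.641 / 45.311 = 0.4335

0.433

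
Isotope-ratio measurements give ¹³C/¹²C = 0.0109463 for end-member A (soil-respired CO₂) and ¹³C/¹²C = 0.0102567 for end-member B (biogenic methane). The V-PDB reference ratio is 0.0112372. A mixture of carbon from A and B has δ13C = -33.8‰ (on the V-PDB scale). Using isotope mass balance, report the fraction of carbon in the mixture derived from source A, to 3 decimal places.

0.871

δ_A = (0.0109463/0.0112372 − 1)×1000 = (0.974113 − 1)×1000 = -25.887‰
δ_B = (0.0102567/0.0112372 − 1)×1000 = (0.912745 − 1)×1000 = -87.255‰
f_A = (δ_mix − δ_B)/(δ_A − δ_B) = (-33.8 − (-87.255))/(-25.887 − (-87.255))
f_A = 53.455 / 61.368 = 0.8711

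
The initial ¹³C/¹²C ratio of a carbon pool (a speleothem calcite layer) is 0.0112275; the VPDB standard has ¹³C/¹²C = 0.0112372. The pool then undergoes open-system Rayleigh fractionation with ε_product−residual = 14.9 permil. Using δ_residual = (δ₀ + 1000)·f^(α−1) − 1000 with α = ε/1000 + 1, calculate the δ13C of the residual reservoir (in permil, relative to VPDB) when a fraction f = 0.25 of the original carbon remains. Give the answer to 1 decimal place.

δ₀ = (0.0112275/0.0112372 − 1)×1000 = (0.999137 − 1)×1000 = -0.863 permil
α − 1 = ε/1000 = 0.0149
f^(α−1) = 0.25^(0.0149) = 0.979556
δ_res = (-0.863 + 1000) × 0.979556 − 1000 = 978.711 − 1000 = -21.29 permil

-21.3 permil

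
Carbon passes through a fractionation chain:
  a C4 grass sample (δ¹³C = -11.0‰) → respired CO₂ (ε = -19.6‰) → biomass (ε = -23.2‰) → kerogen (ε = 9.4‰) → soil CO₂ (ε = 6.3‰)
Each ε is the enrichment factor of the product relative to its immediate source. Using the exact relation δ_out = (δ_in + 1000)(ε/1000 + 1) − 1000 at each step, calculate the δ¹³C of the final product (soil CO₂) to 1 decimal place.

step 1: δ = (-11.00 + 1000)·(-19.6/1000 + 1) − 1000 = -30.38‰
step 2: δ = (-30.38 + 1000)·(-23.2/1000 + 1) − 1000 = -52.88‰
step 3: δ = (-52.88 + 1000)·(9.4/1000 + 1) − 1000 = -43.98‰
step 4: δ = (-43.98 + 1000)·(6.3/1000 + 1) − 1000 = -37.95‰

-38.0‰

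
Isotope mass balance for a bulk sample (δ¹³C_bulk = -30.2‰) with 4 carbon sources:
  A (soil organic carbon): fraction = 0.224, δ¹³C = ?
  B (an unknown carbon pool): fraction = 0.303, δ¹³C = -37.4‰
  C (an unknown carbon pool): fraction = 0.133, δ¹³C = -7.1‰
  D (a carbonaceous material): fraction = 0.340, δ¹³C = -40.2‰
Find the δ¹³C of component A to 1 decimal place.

Isotope mass balance: δ_bulk = Σ fᵢ·δᵢ.
-30.2 = 0.224×δ_A + 0.303×(-37.4) + 0.133×(-7.1) + 0.340×(-40.2)
0.224·δ_A = -30.2 − (-25.945) = -4.255
δ_A = -4.255 / 0.224 = -19.00‰

-19.0‰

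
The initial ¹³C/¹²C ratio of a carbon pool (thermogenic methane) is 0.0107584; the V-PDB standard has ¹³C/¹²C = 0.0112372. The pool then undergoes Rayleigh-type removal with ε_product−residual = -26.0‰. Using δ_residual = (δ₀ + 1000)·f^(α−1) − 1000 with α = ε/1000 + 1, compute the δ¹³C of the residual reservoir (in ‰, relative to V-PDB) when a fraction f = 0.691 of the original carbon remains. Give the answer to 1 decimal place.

-33.4‰

δ₀ = (0.0107584/0.0112372 − 1)×1000 = (0.957392 − 1)×1000 = -42.608‰
α − 1 = ε/1000 = -0.0260
f^(α−1) = 0.691^(-0.0260) = 1.009656
δ_res = (-42.608 + 1000) × 1.009656 − 1000 = 966.636 − 1000 = -33.36‰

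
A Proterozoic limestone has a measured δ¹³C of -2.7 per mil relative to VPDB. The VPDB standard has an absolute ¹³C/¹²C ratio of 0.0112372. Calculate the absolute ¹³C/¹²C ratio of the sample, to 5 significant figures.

R_sample = R_standard × (δ¹³C/1000 + 1)
R_sample = 0.0112372 × (-2.7/1000 + 1) = 0.0112372 × 0.997300
R_sample = 0.0112069

0.011207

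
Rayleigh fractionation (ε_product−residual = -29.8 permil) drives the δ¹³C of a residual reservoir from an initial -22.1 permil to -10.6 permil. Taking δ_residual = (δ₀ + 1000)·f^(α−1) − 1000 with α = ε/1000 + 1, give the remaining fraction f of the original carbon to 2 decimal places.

0.68

α − 1 = ε/1000 = -0.0298
(δ_res + 1000)/(δ₀ + 1000) = (-10.6 + 1000)/(-22.1 + 1000) = 989.4/977.9 = 1.011760
f = 1.011760^(1/-0.0298) = exp(ln(1.011760)/-0.0298) = exp(0.01169/-0.0298)
f = exp(-0.3923) = 0.6755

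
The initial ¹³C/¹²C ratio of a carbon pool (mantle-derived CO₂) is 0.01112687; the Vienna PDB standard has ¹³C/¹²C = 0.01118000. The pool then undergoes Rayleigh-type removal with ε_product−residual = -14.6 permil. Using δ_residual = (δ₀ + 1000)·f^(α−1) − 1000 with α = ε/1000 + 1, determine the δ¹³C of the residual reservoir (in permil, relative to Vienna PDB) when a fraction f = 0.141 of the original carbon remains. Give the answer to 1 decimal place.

24.1 permil

δ₀ = (0.01112687/0.01118000 − 1)×1000 = (0.995248 − 1)×1000 = -4.752 permil
α − 1 = ε/1000 = -0.0146
f^(α−1) = 0.141^(-0.0146) = 1.029014
δ_res = (-4.752 + 1000) × 1.029014 − 1000 = 1024.124 − 1000 = 24.12 permil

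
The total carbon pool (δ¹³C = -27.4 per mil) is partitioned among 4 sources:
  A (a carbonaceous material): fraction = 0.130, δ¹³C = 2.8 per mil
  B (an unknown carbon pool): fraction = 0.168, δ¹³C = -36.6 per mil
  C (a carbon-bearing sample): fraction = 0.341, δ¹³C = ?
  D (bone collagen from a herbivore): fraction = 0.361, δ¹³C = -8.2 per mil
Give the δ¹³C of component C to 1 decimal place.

Isotope mass balance: δ_bulk = Σ fᵢ·δᵢ.
-27.4 = 0.130×(2.8) + 0.168×(-36.6) + 0.341×δ_C + 0.361×(-8.2)
0.341·δ_C = -27.4 − (-8.745) = -18.655
δ_C = -18.655 / 0.341 = -54.71 per mil

-54.7 per mil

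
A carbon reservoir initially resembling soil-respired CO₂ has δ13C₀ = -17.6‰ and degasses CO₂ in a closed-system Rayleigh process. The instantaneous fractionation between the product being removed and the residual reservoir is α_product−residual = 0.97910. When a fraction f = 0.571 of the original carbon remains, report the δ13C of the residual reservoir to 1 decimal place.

Rayleigh residual: δ_res = (δ₀ + 1000)·f^(α−1) − 1000
α − 1 = -0.02090
f^(α−1) = 0.571^(-0.02090) = 1.011781
δ_res = (-17.6 + 1000) × 1.011781 − 1000 = 993.973 − 1000 = -6.03‰

-6.0‰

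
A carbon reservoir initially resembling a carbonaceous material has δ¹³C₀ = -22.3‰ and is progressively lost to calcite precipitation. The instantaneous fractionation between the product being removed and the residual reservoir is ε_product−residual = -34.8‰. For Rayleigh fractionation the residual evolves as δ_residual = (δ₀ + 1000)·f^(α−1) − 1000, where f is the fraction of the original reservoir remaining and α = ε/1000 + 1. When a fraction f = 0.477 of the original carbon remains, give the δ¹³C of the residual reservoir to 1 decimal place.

3.2‰

Rayleigh residual: δ_res = (δ₀ + 1000)·f^(α−1) − 1000
α = ε/1000 + 1 = 0.96520, so α − 1 = -0.03480
f^(α−1) = 0.477^(-0.03480) = 1.026095
δ_res = (-22.3 + 1000) × 1.026095 − 1000 = 1003.213 − 1000 = 3.21‰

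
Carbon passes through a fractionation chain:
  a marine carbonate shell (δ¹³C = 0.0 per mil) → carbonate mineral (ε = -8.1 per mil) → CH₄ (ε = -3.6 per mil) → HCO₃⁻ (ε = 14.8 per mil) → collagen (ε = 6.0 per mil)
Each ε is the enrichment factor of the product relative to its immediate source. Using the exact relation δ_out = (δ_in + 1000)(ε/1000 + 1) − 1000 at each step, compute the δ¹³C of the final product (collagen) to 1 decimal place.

9.0 per mil

step 1: δ = (-0.00 + 1000)·(-8.1/1000 + 1) − 1000 = -8.10 per mil
step 2: δ = (-8.10 + 1000)·(-3.6/1000 + 1) − 1000 = -11.67 per mil
step 3: δ = (-11.67 + 1000)·(14.8/1000 + 1) − 1000 = 2.96 per mil
step 4: δ = (2.96 + 1000)·(6.0/1000 + 1) − 1000 = 8.97 per mil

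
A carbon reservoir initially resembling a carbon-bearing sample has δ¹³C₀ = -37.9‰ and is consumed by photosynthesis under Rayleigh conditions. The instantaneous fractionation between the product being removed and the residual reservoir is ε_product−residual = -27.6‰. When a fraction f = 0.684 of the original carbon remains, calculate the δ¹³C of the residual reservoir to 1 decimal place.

-27.8‰

Rayleigh residual: δ_res = (δ₀ + 1000)·f^(α−1) − 1000
α = ε/1000 + 1 = 0.97240, so α − 1 = -0.02760
f^(α−1) = 0.684^(-0.02760) = 1.010538
δ_res = (-37.9 + 1000) × 1.010538 − 1000 = 972.238 − 1000 = -27.76‰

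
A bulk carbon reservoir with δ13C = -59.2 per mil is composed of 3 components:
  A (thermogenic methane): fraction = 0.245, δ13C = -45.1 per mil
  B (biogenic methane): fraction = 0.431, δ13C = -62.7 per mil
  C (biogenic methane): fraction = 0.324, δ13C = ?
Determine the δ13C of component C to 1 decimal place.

Isotope mass balance: δ_bulk = Σ fᵢ·δᵢ.
-59.2 = 0.245×(-45.1) + 0.431×(-62.7) + 0.324×δ_C
0.324·δ_C = -59.2 − (-38.073) = -21.127
δ_C = -21.127 / 0.324 = -65.21 per mil

-65.2 per mil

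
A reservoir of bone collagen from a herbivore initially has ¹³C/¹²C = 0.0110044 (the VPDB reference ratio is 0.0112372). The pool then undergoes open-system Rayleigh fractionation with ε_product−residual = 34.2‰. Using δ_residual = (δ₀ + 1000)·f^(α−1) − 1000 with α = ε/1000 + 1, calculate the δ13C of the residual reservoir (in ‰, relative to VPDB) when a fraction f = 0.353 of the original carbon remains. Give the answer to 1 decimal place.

δ₀ = (0.0110044/0.0112372 − 1)×1000 = (0.979283 − 1)×1000 = -20.717‰
α − 1 = ε/1000 = 0.0342
f^(α−1) = 0.353^(0.0342) = 0.965015
δ_res = (-20.717 + 1000) × 0.965015 − 1000 = 945.023 − 1000 = -54.98‰

-55.0‰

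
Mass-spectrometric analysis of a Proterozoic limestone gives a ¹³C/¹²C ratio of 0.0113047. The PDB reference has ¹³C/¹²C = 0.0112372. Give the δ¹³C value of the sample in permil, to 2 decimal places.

6.01 permil

δ¹³C = (R_sample / R_standard − 1) × 1000
R_sample / R_standard = 0.0113047 / 0.0112372 = 1.006007
δ¹³C = (1.006007 − 1) × 1000 = 6.007 permil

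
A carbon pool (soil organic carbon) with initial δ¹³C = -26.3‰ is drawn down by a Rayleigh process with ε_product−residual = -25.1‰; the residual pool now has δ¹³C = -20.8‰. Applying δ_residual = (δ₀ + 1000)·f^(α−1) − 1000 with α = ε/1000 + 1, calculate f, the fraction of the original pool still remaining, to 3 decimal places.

α − 1 = ε/1000 = -0.0251
(δ_res + 1000)/(δ₀ + 1000) = (-20.8 + 1000)/(-26.3 + 1000) = 979.2/973.7 = 1.005649
f = 1.005649^(1/-0.0251) = exp(ln(1.005649)/-0.0251) = exp(0.00563/-0.0251)
f = exp(-0.2244) = 0.7990

0.799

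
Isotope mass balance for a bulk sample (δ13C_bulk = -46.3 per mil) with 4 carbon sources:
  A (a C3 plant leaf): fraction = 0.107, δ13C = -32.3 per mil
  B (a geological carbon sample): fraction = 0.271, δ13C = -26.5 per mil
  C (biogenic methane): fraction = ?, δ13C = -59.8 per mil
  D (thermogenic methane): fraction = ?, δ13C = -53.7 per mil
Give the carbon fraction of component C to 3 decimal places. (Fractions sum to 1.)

0.371

Let f_C and f_D be the unknown fractions; fractions sum to 1 so f_C + f_D = 0.622.
Mass balance: Σ fᵢ·δᵢ = δ_bulk ⇒ f_C·(-59.8) + f_D·(-53.7) = -46.3 − (-10.638) = -35.662
Substitute f_D = 0.622 − f_C:
f_C·(-59.8 − -53.7) = -35.662 − 0.622×(-53.7) = -2.261
f_C = -2.261 / -6.1 = 0.3707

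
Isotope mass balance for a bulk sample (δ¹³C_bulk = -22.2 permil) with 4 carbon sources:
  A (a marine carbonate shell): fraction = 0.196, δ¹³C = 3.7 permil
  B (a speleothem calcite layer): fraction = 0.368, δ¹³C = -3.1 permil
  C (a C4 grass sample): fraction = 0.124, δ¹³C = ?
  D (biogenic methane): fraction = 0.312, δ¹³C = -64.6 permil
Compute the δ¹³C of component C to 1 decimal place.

Isotope mass balance: δ_bulk = Σ fᵢ·δᵢ.
-22.2 = 0.196×(3.7) + 0.368×(-3.1) + 0.124×δ_C + 0.312×(-64.6)
0.124·δ_C = -22.2 − (-20.571) = -1.629
δ_C = -1.629 / 0.124 = -13.14 permil

-13.1 permil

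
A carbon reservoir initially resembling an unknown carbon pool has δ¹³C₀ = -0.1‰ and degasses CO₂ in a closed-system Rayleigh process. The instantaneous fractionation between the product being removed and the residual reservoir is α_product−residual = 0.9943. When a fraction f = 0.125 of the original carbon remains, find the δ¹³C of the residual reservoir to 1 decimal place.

Rayleigh residual: δ_res = (δ₀ + 1000)·f^(α−1) − 1000
α − 1 = -0.00570
f^(α−1) = 0.125^(-0.00570) = 1.011923
δ_res = (-0.1 + 1000) × 1.011923 − 1000 = 1011.822 − 1000 = 11.82‰

11.8‰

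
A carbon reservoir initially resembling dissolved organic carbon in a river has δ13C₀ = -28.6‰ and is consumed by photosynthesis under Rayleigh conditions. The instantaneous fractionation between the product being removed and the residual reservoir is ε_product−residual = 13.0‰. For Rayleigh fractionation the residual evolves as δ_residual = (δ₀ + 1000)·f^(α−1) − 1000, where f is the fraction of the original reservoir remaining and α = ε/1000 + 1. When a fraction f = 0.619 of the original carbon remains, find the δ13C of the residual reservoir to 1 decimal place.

-34.6‰

Rayleigh residual: δ_res = (δ₀ + 1000)·f^(α−1) − 1000
α = ε/1000 + 1 = 1.01300, so α − 1 = 0.01300
f^(α−1) = 0.619^(0.01300) = 0.993784
δ_res = (-28.6 + 1000) × 0.993784 − 1000 = 965.362 − 1000 = -34.64‰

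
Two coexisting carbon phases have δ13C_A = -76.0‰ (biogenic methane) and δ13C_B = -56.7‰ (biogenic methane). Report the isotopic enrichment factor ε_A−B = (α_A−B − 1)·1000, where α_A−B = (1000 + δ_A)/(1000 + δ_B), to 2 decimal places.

α_A−B = (1000 + -76.0) / (1000 + -56.7) = 924.0 / 943.3 = 0.979540
ε_A−B = (0.979540 − 1) × 1000 = -20.460‰
(The approximation ε ≈ δ_A − δ_B would give -19.3‰.)

-20.46‰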